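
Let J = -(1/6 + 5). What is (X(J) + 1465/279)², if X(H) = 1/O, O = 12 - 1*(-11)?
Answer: 1154232676/41177889 ≈ 28.030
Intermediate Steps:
J = -31/6 (J = -(1*(⅙) + 5) = -(⅙ + 5) = -1*31/6 = -31/6 ≈ -5.1667)
O = 23 (O = 12 + 11 = 23)
X(H) = 1/23
(X(J) + 1465/279)² = (1/23 + 1465/279)² = (33974/6417)² = 1154232676/41177889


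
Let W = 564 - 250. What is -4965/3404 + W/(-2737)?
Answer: -27709/17612 ≈ -1.5733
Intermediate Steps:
W = 314
-4965/3404 + W/(-2737) = -4965/3404 + 314/(-2737) = -4965*1/3404 + 314*(-1/2737) = -4965/3404 - 314/2737 = -27709/17612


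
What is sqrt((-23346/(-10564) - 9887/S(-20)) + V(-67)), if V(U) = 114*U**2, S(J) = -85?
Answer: sqrt(103178611460082230)/448970 ≈ 715.45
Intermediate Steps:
sqrt((-23346/(-10564) - 9887/S(-20)) + V(-67)) = sqrt((-23346/(-10564) - 9887/(-85)) + 114*(-67)**2) = sqrt((-23346*(-1/10564) - 9887*(-1/85)) + 114*4489) = sqrt((11673/5282 + 9887/85) + 511746) = sqrt(53215339/448970 + 511746) = sqrt(229811816959/448970) = sqrt(103178611460082230)/448970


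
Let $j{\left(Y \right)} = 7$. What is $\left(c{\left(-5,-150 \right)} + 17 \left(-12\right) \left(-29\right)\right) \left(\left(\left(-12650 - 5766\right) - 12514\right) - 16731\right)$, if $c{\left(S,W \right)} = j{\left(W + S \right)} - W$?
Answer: $-289445253$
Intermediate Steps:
$c{\left(S,W \right)} = 7 - W$
$\left(c{\left(-5,-150 \right)} + 17 \left(-12\right) \left(-29\right)\right) \left(\left(\left(-12650 - 5766\right) - 12514\right) - 16731\right) = \left(\left(7 - -150\right) + 17 \left(-12\right) \left(-29\right)\right) \left(\left(\left(-12650 - 5766\right) - 12514\right) - 16731\right) = \left(\left(7 + 150\right) - -5916\right) \left(\left(-18416 - 12514\right) - 16731\right) = \left(157 + 5916\right) \left(-30930 - 16731\right) = 6073 \left(-47661\right) = -289445253$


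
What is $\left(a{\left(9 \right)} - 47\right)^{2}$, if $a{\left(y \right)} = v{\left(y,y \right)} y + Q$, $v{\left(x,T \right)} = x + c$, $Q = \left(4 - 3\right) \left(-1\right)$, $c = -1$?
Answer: $576$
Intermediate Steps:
$Q = -1$ ($Q = 1 \left(-1\right) = -1$)
$v{\left(x,T \right)} = -1 + x$ ($v{\left(x,T \right)} = x - 1 = -1 + x$)
$a{\left(y \right)} = -1 + y \left(-1 + y\right)$ ($a{\left(y \right)} = \left(-1 + y\right) y - 1 = y \left(-1 + y\right) - 1 = -1 + y \left(-1 + y\right)$)
$\left(a{\left(9 \right)} - 47\right)^{2} = \left(\left(-1 + 9 \left(-1 + 9\right)\right) - 47\right)^{2} = \left(\left(-1 + 9 \cdot 8\right) - 47\right)^{2} = \left(\left(-1 + 72\right) - 47\right)^{2} = \left(71 - 47\right)^{2} = 24^{2} = 576$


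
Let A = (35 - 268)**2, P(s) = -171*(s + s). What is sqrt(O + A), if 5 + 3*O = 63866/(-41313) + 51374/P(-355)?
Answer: sqrt(37938084413305059653745)/835968555 ≈ 233.00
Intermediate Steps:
P(s) = -342*s
A = 54289 (A = (-233)**2 = 54289)
O = -5118435608/2507905665 (O = -5/3 + (63866/(-41313) + 51374/((-342*(-355))))/3 = -5/3 + (63866*(-1/41313) + 51374/121410)/3 = -5/3 + (-63866/41313 + 51374*(1/121410))/3 = -5/3 + (-63866/41313 + 25687/60705)/3 = -5/3 + (1/3)*(-938592833/835968555) = -5/3 - 938592833/2507905665 = -5118435608/2507905665 ≈ -2.0409)
sqrt(O + A) = sqrt(-5118435608/2507905665 + 54289) = sqrt(136146572211577/2507905665) = sqrt(37938084413305059653745)/835968555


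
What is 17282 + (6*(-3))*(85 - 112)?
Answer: 17768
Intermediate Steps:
17282 + (6*(-3))*(85 - 112) = 17282 - 18*(-27) = 17282 + 486 = 17768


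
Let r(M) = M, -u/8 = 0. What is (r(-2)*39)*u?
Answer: 0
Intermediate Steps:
u = 0 (u = -8*0 = 0)
(r(-2)*39)*u = -2*39*0 = -78*0 = 0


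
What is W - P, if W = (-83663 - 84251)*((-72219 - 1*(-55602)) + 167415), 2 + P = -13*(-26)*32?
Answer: -25321106186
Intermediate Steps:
P = 10814 (P = -2 - 13*(-26)*32 = -2 + 338*32 = -2 + 10816 = 10814)
W = -25321095372 (W = -167914*((-72219 + 55602) + 167415) = -167914*(-16617 + 167415) = -167914*150798 = -25321095372)
W - P = -25321095372 - 1*10814 = -25321095372 - 10814 = -25321106186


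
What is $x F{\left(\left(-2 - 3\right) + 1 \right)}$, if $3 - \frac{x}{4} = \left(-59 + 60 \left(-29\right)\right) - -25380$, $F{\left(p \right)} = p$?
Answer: $377248$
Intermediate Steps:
$x = -94312$ ($x = 12 - 4 \left(\left(-59 + 60 \left(-29\right)\right) - -25380\right) = 12 - 4 \left(\left(-59 - 1740\right) + 25380\right) = 12 - 4 \left(-1799 + 25380\right) = 12 - 94324 = -94312$)
$x F{\left(\left(-2 - 3\right) + 1 \right)} = - 94312 \left(\left(-2 - 3\right) + 1\right) = - 94312 \left(-5 + 1\right) = \left(-94312\right) \left(-4\right) = 377248$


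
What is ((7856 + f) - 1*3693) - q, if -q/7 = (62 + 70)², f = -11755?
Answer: 114376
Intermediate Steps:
q = -121968 (q = -7*(62 + 70)² = -7*132² = -7*17424 = -121968)
((7856 + f) - 1*3693) - q = ((7856 - 11755) - 1*3693) - 1*(-121968) = (-3899 - 3693) + 121968 = -7592 + 121968 = 114376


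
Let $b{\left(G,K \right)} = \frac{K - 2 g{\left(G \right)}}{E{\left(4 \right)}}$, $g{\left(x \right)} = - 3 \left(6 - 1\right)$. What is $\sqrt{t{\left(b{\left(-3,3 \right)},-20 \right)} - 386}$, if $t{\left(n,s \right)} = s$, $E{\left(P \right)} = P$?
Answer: $i \sqrt{406} \approx 20.149 i$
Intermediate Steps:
$g{\left(x \right)} = -15$ ($g{\left(x \right)} = \left(-3\right) 5 = -15$)
$b{\left(G,K \right)} = \frac{15}{2} + \frac{K}{4}$ ($b{\left(G,K \right)} = \frac{K - -30}{4} = \left(K + 30\right) \frac{1}{4} = \left(30 + K\right) \frac{1}{4} = \frac{15}{2} + \frac{K}{4}$)
$\sqrt{t{\left(b{\left(-3,3 \right)},-20 \right)} - 386} = \sqrt{-20 - 386} = \sqrt{-406} = i \sqrt{406}$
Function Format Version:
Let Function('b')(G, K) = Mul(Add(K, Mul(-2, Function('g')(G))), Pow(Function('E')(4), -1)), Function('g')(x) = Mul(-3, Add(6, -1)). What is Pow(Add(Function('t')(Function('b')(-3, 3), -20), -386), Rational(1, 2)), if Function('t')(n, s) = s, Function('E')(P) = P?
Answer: Mul(I, Pow(406, Rational(1, 2))) ≈ Mul(20.149, I)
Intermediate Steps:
Function('g')(x) = -15 (Function('g')(x) = Mul(-3, 5) = -15)
Function('b')(G, K) = Add(Rational(15, 2), Mul(Rational(1, 4), K)) (Function('b')(G, K) = Mul(Add(K, Mul(-2, -15)), Pow(4, -1)) = Mul(Add(K, 30), Rational(1, 4)) = Mul(Add(30, K), Rational(1, 4)) = Add(Rational(15, 2), Mul(Rational(1, 4), K)))
Pow(Add(Function('t')(Function('b')(-3, 3), -20), -386), Rational(1, 2)) = Pow(Add(-20, -386), Rational(1, 2)) = Pow(-406, Rational(1, 2)) = Mul(I, Pow(406, Rational(1, 2)))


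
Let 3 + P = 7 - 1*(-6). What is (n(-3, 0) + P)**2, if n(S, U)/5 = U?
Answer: 100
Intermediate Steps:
P = 10 (P = -3 + (7 - 1*(-6)) = -3 + (7 + 6) = -3 + 13 = 10)
n(S, U) = 5*U
(n(-3, 0) + P)**2 = (5*0 + 10)**2 = (0 + 10)**2 = 10**2 = 100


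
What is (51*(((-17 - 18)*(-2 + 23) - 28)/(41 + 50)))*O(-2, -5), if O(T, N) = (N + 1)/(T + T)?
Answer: -5559/13 ≈ -427.62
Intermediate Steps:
O(T, N) = (1 + N)/(2*T) (O(T, N) = (1 + N)/((2*T)) = (1 + N)*(1/(2*T)) = (1 + N)/(2*T))
(51*(((-17 - 18)*(-2 + 23) - 28)/(41 + 50)))*O(-2, -5) = (51*(((-17 - 18)*(-2 + 23) - 28)/(41 + 50)))*((½)*(1 - 5)/(-2)) = (51*((-35*21 - 28)/91))*((½)*(-½)*(-4)) = (51*((-735 - 28)*(1/91)))*1 = (51*(-763*1/91))*1 = (51*(-109/13))*1 = -5559/13*1 = -5559/13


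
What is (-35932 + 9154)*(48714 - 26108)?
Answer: -605343468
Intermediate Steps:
(-35932 + 9154)*(48714 - 26108) = -26778*22606 = -605343468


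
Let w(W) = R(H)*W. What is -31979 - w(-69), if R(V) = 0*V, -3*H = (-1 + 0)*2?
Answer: -31979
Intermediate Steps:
H = 2/3 (H = -(-1 + 0)*2/3 = -(-1)*2/3 = -1/3*(-2) = 2/3 ≈ 0.66667)
R(V) = 0
w(W) = 0 (w(W) = 0*W = 0)
-31979 - w(-69) = -31979 - 1*0 = -31979 + 0 = -31979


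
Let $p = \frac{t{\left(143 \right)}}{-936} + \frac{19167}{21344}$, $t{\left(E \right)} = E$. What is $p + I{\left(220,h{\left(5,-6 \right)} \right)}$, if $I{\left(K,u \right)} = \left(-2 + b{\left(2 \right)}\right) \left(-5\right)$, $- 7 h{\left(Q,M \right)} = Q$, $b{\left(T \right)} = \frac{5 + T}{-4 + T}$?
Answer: $\frac{5425795}{192096} \approx 28.245$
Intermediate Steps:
$b{\left(T \right)} = \frac{5 + T}{-4 + T}$
$h{\left(Q,M \right)} = - \frac{Q}{7}$
$I{\left(K,u \right)} = \frac{55}{2}$ ($I{\left(K,u \right)} = \left(-2 + \frac{5 + 2}{-4 + 2}\right) \left(-5\right) = \left(-2 + \frac{1}{-2} \cdot 7\right) \left(-5\right) = \left(-2 - \frac{7}{2}\right) \left(-5\right) = \left(- \frac{11}{2}\right) \left(-5\right) = \frac{55}{2}$)
$p = \frac{143155}{192096}$ ($p = \frac{143}{-936} + \frac{19167}{21344} = 143 \left(- \frac{1}{936}\right) + 19167 \cdot \frac{1}{21344} = - \frac{11}{72} + \frac{19167}{21344} = \frac{143155}{192096} \approx 0.74523$)
$p + I{\left(220,h{\left(5,-6 \right)} \right)} = \frac{143155}{192096} + \frac{55}{2} = \frac{5425795}{192096}$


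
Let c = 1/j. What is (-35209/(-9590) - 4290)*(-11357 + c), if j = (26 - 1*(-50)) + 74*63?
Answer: 3229030661399/66332 ≈ 4.8680e+7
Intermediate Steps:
j = 4738 (j = (26 + 50) + 4662 = 76 + 4662 = 4738)
c = 1/4738 ≈ 0.00021106
(-35209/(-9590) - 4290)*(-11357 + c) = (-35209/(-9590) - 4290)*(-11357 + 1/4738) = (-35209*(-1/9590) - 4290)*(-53809465/4738) = (257/70 - 4290)*(-53809465/4738) = -300043/70*(-53809465/4738) = 3229030661399/66332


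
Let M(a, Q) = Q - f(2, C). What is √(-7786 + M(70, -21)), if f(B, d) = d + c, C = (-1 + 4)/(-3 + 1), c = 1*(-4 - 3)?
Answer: 3*I*√3466/2 ≈ 88.309*I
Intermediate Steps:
c = -7 (c = 1*(-7) = -7)
C = -3/2 (C = 3/(-2) = 3*(-½) = -3/2 ≈ -1.5000)
f(B, d) = -7 + d (f(B, d) = d - 7 = -7 + d)
M(a, Q) = 17/2 + Q (M(a, Q) = Q - (-7 - 3/2) = Q - 1*(-17/2) = Q + 17/2 = 17/2 + Q)
√(-7786 + M(70, -21)) = √(-7786 + (17/2 - 21)) = √(-7786 - 25/2) = √(-15597/2) = 3*I*√3466/2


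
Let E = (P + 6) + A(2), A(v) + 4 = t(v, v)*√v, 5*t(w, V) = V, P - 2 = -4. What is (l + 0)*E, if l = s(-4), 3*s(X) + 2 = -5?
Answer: -14*√2/15 ≈ -1.3199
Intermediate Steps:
s(X) = -7/3 (s(X) = -⅔ + (⅓)*(-5) = -⅔ - 5/3 = -7/3)
P = -2 (P = 2 - 4 = -2)
t(w, V) = V/5
l = -7/3 ≈ -2.3333
A(v) = -4 + v^(3/2)/5 (A(v) = -4 + (v/5)*√v = -4 + v^(3/2)/5)
E = 2*√2/5 (E = (-2 + 6) + (-4 + 2^(3/2)/5) = 4 + (-4 + (2*√2)/5) = 4 + (-4 + 2*√2/5) = 2*√2/5 ≈ 0.56569)
(l + 0)*E = (-7/3 + 0)*(2*√2/5) = -14*√2/15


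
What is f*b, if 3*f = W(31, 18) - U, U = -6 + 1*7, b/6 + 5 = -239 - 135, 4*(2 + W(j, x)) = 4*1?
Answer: 1516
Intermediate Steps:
W(j, x) = -1 (W(j, x) = -2 + (4*1)/4 = -2 + (¼)*4 = -2 + 1 = -1)
b = -2274 (b = -30 + 6*(-239 - 135) = -30 + 6*(-374) = -30 - 2244 = -2274)
U = 1 (U = -6 + 7 = 1)
f = -⅔ (f = (-1 - 1*1)/3 = (-1 - 1)/3 = (⅓)*(-2) = -⅔ ≈ -0.66667)
f*b = -⅔*(-2274) = 1516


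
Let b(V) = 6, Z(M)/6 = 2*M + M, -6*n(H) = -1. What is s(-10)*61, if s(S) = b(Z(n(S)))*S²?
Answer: 36600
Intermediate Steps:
n(H) = ⅙ (n(H) = -⅙*(-1) = ⅙)
Z(M) = 18*M (Z(M) = 6*(2*M + M) = 6*(3*M) = 18*M)
s(S) = 6*S²
s(-10)*61 = (6*(-10)²)*61 = (6*100)*61 = 600*61 = 36600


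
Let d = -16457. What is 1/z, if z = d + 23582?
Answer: 1/7125 ≈ 0.00014035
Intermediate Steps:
z = 7125 (z = -16457 + 23582 = 7125)
1/z = 1/7125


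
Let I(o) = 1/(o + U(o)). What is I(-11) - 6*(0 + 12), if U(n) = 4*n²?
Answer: -34055/473 ≈ -71.998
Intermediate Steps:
I(o) = 1/(o + 4*o²)
I(-11) - 6*(0 + 12) = 1/((-11)*(1 + 4*(-11))) - 6*(0 + 12) = -1/(11*(1 - 44)) - 6*12 = -1/11/(-43) - 72 = -1/11*(-1/43) - 72 = 1/473 - 72 = -34055/473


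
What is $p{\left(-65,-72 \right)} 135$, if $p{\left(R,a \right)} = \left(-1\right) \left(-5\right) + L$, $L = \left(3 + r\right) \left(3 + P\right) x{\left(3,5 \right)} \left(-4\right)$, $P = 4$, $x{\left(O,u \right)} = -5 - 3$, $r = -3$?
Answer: $675$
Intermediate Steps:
$x{\left(O,u \right)} = -8$
$L = 0$ ($L = \left(3 - 3\right) \left(3 + 4\right) \left(-8\right) \left(-4\right) = 0 \cdot 7 \left(-8\right) \left(-4\right) = 0 \left(-56\right) \left(-4\right) = 0 \left(-4\right) = 0$)
$p{\left(R,a \right)} = 5$ ($p{\left(R,a \right)} = \left(-1\right) \left(-5\right) + 0 = 5 + 0 = 5$)
$p{\left(-65,-72 \right)} 135 = 5 \cdot 135 = 675$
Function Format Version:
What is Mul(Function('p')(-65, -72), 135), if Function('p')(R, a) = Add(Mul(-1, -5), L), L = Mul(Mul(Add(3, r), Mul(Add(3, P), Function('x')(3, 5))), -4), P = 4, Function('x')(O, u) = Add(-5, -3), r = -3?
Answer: 675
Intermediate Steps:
Function('x')(O, u) = -8
L = 0 (L = Mul(Mul(Add(3, -3), Mul(Add(3, 4), -8)), -4) = Mul(Mul(0, Mul(7, -8)), -4) = Mul(Mul(0, -56), -4) = Mul(0, -4) = 0)
Function('p')(R, a) = 5 (Function('p')(R, a) = Add(Mul(-1, -5), 0) = Add(5, 0) = 5)
Mul(Function('p')(-65, -72), 135) = Mul(5, 135) = 675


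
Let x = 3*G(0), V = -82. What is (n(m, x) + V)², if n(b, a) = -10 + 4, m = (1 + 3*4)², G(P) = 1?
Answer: 7744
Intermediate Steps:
m = 169 (m = (1 + 12)² = 13² = 169)
x = 3 (x = 3*1 = 3)
n(b, a) = -6
(n(m, x) + V)² = (-6 - 82)² = (-88)² = 7744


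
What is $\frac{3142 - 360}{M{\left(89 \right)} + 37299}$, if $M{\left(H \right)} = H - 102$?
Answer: $\frac{1391}{18643} \approx 0.074612$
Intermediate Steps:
$M{\left(H \right)} = -102 + H$
$\frac{3142 - 360}{M{\left(89 \right)} + 37299} = \frac{3142 - 360}{\left(-102 + 89\right) + 37299} = \frac{2782}{-13 + 37299} = \frac{2782}{37286} = 2782 \cdot \frac{1}{37286} = \frac{1391}{18643}$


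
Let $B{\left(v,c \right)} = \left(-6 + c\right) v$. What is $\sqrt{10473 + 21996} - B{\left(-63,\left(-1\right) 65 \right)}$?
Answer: $-4473 + \sqrt{32469} \approx -4292.8$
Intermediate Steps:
$B{\left(v,c \right)} = v \left(-6 + c\right)$
$\sqrt{10473 + 21996} - B{\left(-63,\left(-1\right) 65 \right)} = \sqrt{10473 + 21996} - - 63 \left(-6 - 65\right) = \sqrt{32469} - - 63 \left(-6 - 65\right) = \sqrt{32469} - \left(-63\right) \left(-71\right) = \sqrt{32469} - 4473 = -4473 + \sqrt{32469}$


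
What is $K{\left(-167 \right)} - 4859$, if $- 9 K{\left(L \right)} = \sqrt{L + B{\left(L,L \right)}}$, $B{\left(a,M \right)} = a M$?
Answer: $-4859 - \frac{\sqrt{27722}}{9} \approx -4877.5$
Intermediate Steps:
$B{\left(a,M \right)} = M a$
$K{\left(L \right)} = - \frac{\sqrt{L + L^{2}}}{9}$ ($K{\left(L \right)} = - \frac{\sqrt{L + L L}}{9} = - \frac{\sqrt{L + L^{2}}}{9}$)
$K{\left(-167 \right)} - 4859 = - \frac{\sqrt{- 167 \left(1 - 167\right)}}{9} - 4859 = - \frac{\sqrt{\left(-167\right) \left(-166\right)}}{9} - 4859 = - \frac{\sqrt{27722}}{9} - 4859 = -4859 - \frac{\sqrt{27722}}{9}$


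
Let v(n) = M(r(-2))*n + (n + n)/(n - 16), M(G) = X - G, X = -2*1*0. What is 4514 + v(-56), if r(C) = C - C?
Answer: 40640/9 ≈ 4515.6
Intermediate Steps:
X = 0 (X = -2*0 = 0)
r(C) = 0
M(G) = -G (M(G) = 0 - G = -G)
v(n) = 2*n/(-16 + n) (v(n) = (-1*0)*n + (n + n)/(n - 16) = 0*n + (2*n)/(-16 + n) = 0 + 2*n/(-16 + n) = 2*n/(-16 + n))
4514 + v(-56) = 4514 + 2*(-56)/(-16 - 56) = 4514 + 2*(-56)/(-72) = 4514 + 2*(-56)*(-1/72) = 4514 + 14/9 = 40640/9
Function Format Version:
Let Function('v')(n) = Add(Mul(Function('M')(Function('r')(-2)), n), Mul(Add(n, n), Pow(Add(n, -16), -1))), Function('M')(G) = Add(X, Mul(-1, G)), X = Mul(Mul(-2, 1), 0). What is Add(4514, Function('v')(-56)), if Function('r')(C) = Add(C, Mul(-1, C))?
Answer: Rational(40640, 9) ≈ 4515.6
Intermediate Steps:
X = 0 (X = Mul(-2, 0) = 0)
Function('r')(C) = 0
Function('M')(G) = Mul(-1, G) (Function('M')(G) = Add(0, Mul(-1, G)) = Mul(-1, G))
Function('v')(n) = Mul(2, n, Pow(Add(-16, n), -1)) (Function('v')(n) = Add(Mul(Mul(-1, 0), n), Mul(Add(n, n), Pow(Add(n, -16), -1))) = Add(Mul(0, n), Mul(Mul(2, n), Pow(Add(-16, n), -1))) = Add(0, Mul(2, n, Pow(Add(-16, n), -1))) = Mul(2, n, Pow(Add(-16, n), -1)))
Add(4514, Function('v')(-56)) = Add(4514, Mul(2, -56, Pow(Add(-16, -56), -1))) = Add(4514, Mul(2, -56, Pow(-72, -1))) = Add(4514, Mul(2, -56, Rational(-1, 72))) = Add(4514, Rational(14, 9)) = Rational(40640, 9)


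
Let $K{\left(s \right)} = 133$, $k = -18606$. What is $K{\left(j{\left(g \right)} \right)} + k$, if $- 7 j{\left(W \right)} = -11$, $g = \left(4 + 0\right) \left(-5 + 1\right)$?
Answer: $-18473$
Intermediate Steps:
$g = -16$ ($g = 4 \left(-4\right) = -16$)
$j{\left(W \right)} = \frac{11}{7}$ ($j{\left(W \right)} = \left(- \frac{1}{7}\right) \left(-11\right) = \frac{11}{7}$)
$K{\left(j{\left(g \right)} \right)} + k = 133 - 18606 = -18473$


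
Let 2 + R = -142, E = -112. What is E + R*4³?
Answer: -9328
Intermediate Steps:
R = -144 (R = -2 - 142 = -144)
E + R*4³ = -112 - 144*4³ = -112 - 144*64 = -112 - 9216 = -9328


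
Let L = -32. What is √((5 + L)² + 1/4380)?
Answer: √3496357995/2190 ≈ 27.000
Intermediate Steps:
√((5 + L)² + 1/4380) = √((5 - 32)² + 1/4380) = √((-27)² + 1/4380) = √(729 + 1/4380) = √(3193021/4380) = √3496357995/2190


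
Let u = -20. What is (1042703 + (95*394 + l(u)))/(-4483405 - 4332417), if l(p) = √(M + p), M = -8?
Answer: -1080133/8815822 - I*√7/4407911 ≈ -0.12252 - 6.0023e-7*I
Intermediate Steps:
l(p) = √(-8 + p)
(1042703 + (95*394 + l(u)))/(-4483405 - 4332417) = (1042703 + (95*394 + √(-8 - 20)))/(-4483405 - 4332417) = (1042703 + (37430 + √(-28)))/(-8815822) = (1042703 + (37430 + 2*I*√7))*(-1/8815822) = (1080133 + 2*I*√7)*(-1/8815822) = -1080133/8815822 - I*√7/4407911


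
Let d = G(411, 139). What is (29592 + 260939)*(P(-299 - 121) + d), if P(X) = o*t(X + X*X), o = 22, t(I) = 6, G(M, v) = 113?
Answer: 71180095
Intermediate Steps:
d = 113
P(X) = 132 (P(X) = 22*6 = 132)
(29592 + 260939)*(P(-299 - 121) + d) = (29592 + 260939)*(132 + 113) = 290531*245 = 71180095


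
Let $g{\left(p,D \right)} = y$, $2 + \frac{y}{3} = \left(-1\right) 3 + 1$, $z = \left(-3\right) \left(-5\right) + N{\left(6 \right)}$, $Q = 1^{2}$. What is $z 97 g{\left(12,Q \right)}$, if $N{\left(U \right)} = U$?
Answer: $-24444$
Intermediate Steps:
$Q = 1$
$z = 21$ ($z = \left(-3\right) \left(-5\right) + 6 = 15 + 6 = 21$)
$y = -12$ ($y = -6 + 3 \left(\left(-1\right) 3 + 1\right) = -6 + 3 \left(-3 + 1\right) = -6 + 3 \left(-2\right) = -6 - 6 = -12$)
$g{\left(p,D \right)} = -12$
$z 97 g{\left(12,Q \right)} = 21 \cdot 97 \left(-12\right) = 2037 \left(-12\right) = -24444$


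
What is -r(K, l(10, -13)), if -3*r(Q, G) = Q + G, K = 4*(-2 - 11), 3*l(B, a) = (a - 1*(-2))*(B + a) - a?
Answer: -110/9 ≈ -12.222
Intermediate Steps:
l(B, a) = -a/3 + (2 + a)*(B + a)/3 (l(B, a) = ((a - 1*(-2))*(B + a) - a)/3 = ((a + 2)*(B + a) - a)/3 = ((2 + a)*(B + a) - a)/3 = (-a + (2 + a)*(B + a))/3 = -a/3 + (2 + a)*(B + a)/3)
K = -52 (K = 4*(-13) = -52)
r(Q, G) = -G/3 - Q/3 (r(Q, G) = -(Q + G)/3 = -(G + Q)/3 = -G/3 - Q/3)
-r(K, l(10, -13)) = -(-((1/3)*(-13) + (1/3)*(-13)**2 + (2/3)*10 + (1/3)*10*(-13))/3 - 1/3*(-52)) = -(-(-13/3 + (1/3)*169 + 20/3 - 130/3)/3 + 52/3) = -(-(-13/3 + 169/3 + 20/3 - 130/3)/3 + 52/3) = -(-1/3*46/3 + 52/3) = -(-46/9 + 52/3) = -1*110/9 = -110/9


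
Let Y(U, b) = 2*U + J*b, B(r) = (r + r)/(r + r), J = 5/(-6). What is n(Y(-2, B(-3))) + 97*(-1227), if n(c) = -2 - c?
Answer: -714097/6 ≈ -1.1902e+5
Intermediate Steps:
J = -⅚ (J = 5*(-⅙) = -⅚ ≈ -0.83333)
B(r) = 1 (B(r) = (2*r)/((2*r)) = (2*r)*(1/(2*r)) = 1)
Y(U, b) = 2*U - 5*b/6
n(Y(-2, B(-3))) + 97*(-1227) = (-2 - (2*(-2) - ⅚*1)) + 97*(-1227) = (-2 - (-4 - ⅚)) - 119019 = (-2 - 1*(-29/6)) - 119019 = (-2 + 29/6) - 119019 = 17/6 - 119019 = -714097/6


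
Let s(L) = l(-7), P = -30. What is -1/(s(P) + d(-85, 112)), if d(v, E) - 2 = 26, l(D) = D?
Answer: -1/21 ≈ -0.047619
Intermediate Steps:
d(v, E) = 28 (d(v, E) = 2 + 26 = 28)
s(L) = -7
-1/(s(P) + d(-85, 112)) = -1/(-7 + 28) = -1/21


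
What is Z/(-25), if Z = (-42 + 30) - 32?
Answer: 44/25 ≈ 1.7600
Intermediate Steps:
Z = -44 (Z = -12 - 32 = -44)
Z/(-25) = -44/(-25) = -1/25*(-44) = 44/25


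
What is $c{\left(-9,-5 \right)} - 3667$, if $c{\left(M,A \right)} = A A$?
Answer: $-3642$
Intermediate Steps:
$c{\left(M,A \right)} = A^{2}$
$c{\left(-9,-5 \right)} - 3667 = \left(-5\right)^{2} - 3667 = 25 - 3667 = -3642$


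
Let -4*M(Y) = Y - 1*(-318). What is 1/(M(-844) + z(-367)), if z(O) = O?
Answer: -2/471 ≈ -0.0042463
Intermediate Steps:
M(Y) = -159/2 - Y/4 (M(Y) = -(Y - 1*(-318))/4 = -(Y + 318)/4 = -(318 + Y)/4 = -159/2 - Y/4)
1/(M(-844) + z(-367)) = 1/((-159/2 - 1/4*(-844)) - 367) = 1/((-159/2 + 211) - 367) = 1/(263/2 - 367) = 1/(-471/2) = -2/471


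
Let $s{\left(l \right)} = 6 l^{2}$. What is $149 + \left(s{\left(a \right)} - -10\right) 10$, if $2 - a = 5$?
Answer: $789$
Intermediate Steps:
$a = -3$ ($a = 2 - 5 = -3$)
$149 + \left(s{\left(a \right)} - -10\right) 10 = 149 + \left(6 \left(-3\right)^{2} - -10\right) 10 = 149 + \left(6 \cdot 9 + 10\right) 10 = 149 + \left(54 + 10\right) 10 = 149 + 64 \cdot 10 = 149 + 640 = 789$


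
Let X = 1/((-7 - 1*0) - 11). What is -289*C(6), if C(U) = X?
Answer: 289/18 ≈ 16.056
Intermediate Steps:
X = -1/18 (X = 1/((-7 + 0) - 11) = 1/(-7 - 11) = 1/(-18) = -1/18 ≈ -0.055556)
C(U) = -1/18
-289*C(6) = -289*(-1/18) = 289/18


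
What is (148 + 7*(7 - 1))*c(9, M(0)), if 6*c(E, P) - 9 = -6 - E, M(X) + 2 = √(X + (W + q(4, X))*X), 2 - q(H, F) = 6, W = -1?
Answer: -190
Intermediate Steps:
q(H, F) = -4 (q(H, F) = 2 - 1*6 = 2 - 6 = -4)
M(X) = -2 + 2*√(-X) (M(X) = -2 + √(X + (-1 - 4)*X) = -2 + √(X - 5*X) = -2 + √(-4*X) = -2 + 2*√(-X))
c(E, P) = ½ - E/6 (c(E, P) = 3/2 + (-6 - E)/6 = 3/2 + (-1 - E/6) = ½ - E/6)
(148 + 7*(7 - 1))*c(9, M(0)) = (148 + 7*(7 - 1))*(½ - ⅙*9) = (148 + 7*6)*(½ - 3/2) = (148 + 42)*(-1) = 190*(-1) = -190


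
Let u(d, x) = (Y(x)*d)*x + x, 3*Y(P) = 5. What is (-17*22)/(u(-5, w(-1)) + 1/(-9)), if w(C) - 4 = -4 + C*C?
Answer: 3366/67 ≈ 50.239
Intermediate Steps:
Y(P) = 5/3 (Y(P) = (⅓)*5 = 5/3)
w(C) = C² (w(C) = 4 + (-4 + C*C) = 4 + (-4 + C²) = C²)
u(d, x) = x + 5*d*x/3 (u(d, x) = (5*d/3)*x + x = 5*d*x/3 + x = x + 5*d*x/3)
(-17*22)/(u(-5, w(-1)) + 1/(-9)) = (-17*22)/((⅓)*(-1)²*(3 + 5*(-5)) + 1/(-9)) = -374/((⅓)*1*(3 - 25) - ⅑) = -374/((⅓)*1*(-22) - ⅑) = -374/(-22/3 - ⅑) = -374/(-67/9) = -374*(-9/67) = 3366/67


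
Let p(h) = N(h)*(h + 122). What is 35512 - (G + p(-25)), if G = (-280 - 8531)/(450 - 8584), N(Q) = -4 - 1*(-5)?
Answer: 288056799/8134 ≈ 35414.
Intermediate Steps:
N(Q) = 1 (N(Q) = -4 + 5 = 1)
p(h) = 122 + h (p(h) = 1*(h + 122) = 1*(122 + h) = 122 + h)
G = 8811/8134 (G = -8811/(-8134) = -8811*(-1/8134) = 8811/8134 ≈ 1.0832)
35512 - (G + p(-25)) = 35512 - (8811/8134 + (122 - 25)) = 35512 - (8811/8134 + 97) = 35512 - 1*797809/8134 = 35512 - 797809/8134 = 288056799/8134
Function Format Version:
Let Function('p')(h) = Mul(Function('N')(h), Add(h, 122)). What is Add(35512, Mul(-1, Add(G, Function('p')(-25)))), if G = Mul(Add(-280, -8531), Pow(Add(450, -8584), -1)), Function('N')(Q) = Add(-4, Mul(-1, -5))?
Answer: Rational(288056799, 8134) ≈ 35414.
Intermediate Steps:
Function('N')(Q) = 1 (Function('N')(Q) = Add(-4, 5) = 1)
Function('p')(h) = Add(122, h) (Function('p')(h) = Mul(1, Add(h, 122)) = Mul(1, Add(122, h)) = Add(122, h))
G = Rational(8811, 8134) (G = Mul(-8811, Pow(-8134, -1)) = Mul(-8811, Rational(-1, 8134)) = Rational(8811, 8134) ≈ 1.0832)
Add(35512, Mul(-1, Add(G, Function('p')(-25)))) = Add(35512, Mul(-1, Add(Rational(8811, 8134), Add(122, -25)))) = Add(35512, Mul(-1, Add(Rational(8811, 8134), 97))) = Add(35512, Mul(-1, Rational(797809, 8134))) = Add(35512, Rational(-797809, 8134)) = Rational(288056799, 8134)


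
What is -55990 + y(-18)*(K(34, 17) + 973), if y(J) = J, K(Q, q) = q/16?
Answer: -588185/8 ≈ -73523.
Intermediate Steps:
K(Q, q) = q/16 (K(Q, q) = q*(1/16) = q/16)
-55990 + y(-18)*(K(34, 17) + 973) = -55990 - 18*((1/16)*17 + 973) = -55990 - 18*(17/16 + 973) = -55990 - 18*15585/16 = -55990 - 140265/8 = -588185/8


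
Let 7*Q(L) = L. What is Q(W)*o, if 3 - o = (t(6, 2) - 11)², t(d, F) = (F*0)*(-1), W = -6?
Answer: 708/7 ≈ 101.14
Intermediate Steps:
Q(L) = L/7
t(d, F) = 0 (t(d, F) = 0*(-1) = 0)
o = -118 (o = 3 - (0 - 11)² = 3 - 1*(-11)² = 3 - 1*121 = 3 - 121 = -118)
Q(W)*o = ((⅐)*(-6))*(-118) = -6/7*(-118) = 708/7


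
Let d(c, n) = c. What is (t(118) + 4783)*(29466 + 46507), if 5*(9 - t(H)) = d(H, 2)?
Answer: 1811348266/5 ≈ 3.6227e+8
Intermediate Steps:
t(H) = 9 - H/5
(t(118) + 4783)*(29466 + 46507) = ((9 - 1/5*118) + 4783)*(29466 + 46507) = ((9 - 118/5) + 4783)*75973 = (-73/5 + 4783)*75973 = (23842/5)*75973 = 1811348266/5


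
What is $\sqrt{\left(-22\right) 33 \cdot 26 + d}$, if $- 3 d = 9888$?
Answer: $2 i \sqrt{5543} \approx 148.9 i$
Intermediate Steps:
$d = -3296$ ($d = \left(- \frac{1}{3}\right) 9888 = -3296$)
$\sqrt{\left(-22\right) 33 \cdot 26 + d} = \sqrt{\left(-22\right) 33 \cdot 26 - 3296} = \sqrt{\left(-726\right) 26 - 3296} = \sqrt{-18876 - 3296} = \sqrt{-22172} = 2 i \sqrt{5543}$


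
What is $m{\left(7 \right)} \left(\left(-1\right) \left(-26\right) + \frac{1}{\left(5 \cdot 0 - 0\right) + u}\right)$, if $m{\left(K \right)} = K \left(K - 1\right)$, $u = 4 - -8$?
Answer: $\frac{2191}{2} \approx 1095.5$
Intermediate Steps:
$u = 12$ ($u = 4 + 8 = 12$)
$m{\left(K \right)} = K \left(-1 + K\right)$
$m{\left(7 \right)} \left(\left(-1\right) \left(-26\right) + \frac{1}{\left(5 \cdot 0 - 0\right) + u}\right) = 7 \left(-1 + 7\right) \left(\left(-1\right) \left(-26\right) + \frac{1}{\left(5 \cdot 0 - 0\right) + 12}\right) = 7 \cdot 6 \left(26 + \frac{1}{\left(0 + 0\right) + 12}\right) = 42 \left(26 + \frac{1}{0 + 12}\right) = 42 \left(26 + \frac{1}{12}\right) = 42 \cdot \frac{313}{12} = \frac{2191}{2}$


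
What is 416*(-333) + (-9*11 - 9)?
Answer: -138636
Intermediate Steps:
416*(-333) + (-9*11 - 9) = -138528 + (-99 - 9) = -138528 - 108 = -138636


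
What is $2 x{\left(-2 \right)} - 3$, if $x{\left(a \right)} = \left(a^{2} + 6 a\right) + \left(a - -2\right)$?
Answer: $-19$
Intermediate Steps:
$x{\left(a \right)} = 2 + a^{2} + 7 a$ ($x{\left(a \right)} = \left(a^{2} + 6 a\right) + \left(a + 2\right) = \left(a^{2} + 6 a\right) + \left(2 + a\right) = 2 + a^{2} + 7 a$)
$2 x{\left(-2 \right)} - 3 = 2 \left(2 + \left(-2\right)^{2} + 7 \left(-2\right)\right) - 3 = 2 \left(2 + 4 - 14\right) - 3 = 2 \left(-8\right) - 3 = -16 - 3 = -19$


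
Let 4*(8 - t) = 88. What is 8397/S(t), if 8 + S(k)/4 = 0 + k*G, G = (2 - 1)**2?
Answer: -8397/88 ≈ -95.420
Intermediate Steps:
G = 1 (G = 1**2 = 1)
t = -14 (t = 8 - 1/4*88 = 8 - 22 = -14)
S(k) = -32 + 4*k (S(k) = -32 + 4*(0 + k*1) = -32 + 4*(0 + k) = -32 + 4*k)
8397/S(t) = 8397/(-32 + 4*(-14)) = 8397/(-32 - 56) = 8397/(-88) = 8397*(-1/88) = -8397/88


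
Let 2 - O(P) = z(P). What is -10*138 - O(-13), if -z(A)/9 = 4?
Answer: -1418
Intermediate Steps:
z(A) = -36 (z(A) = -9*4 = -36)
O(P) = 38 (O(P) = 2 - 1*(-36) = 2 + 36 = 38)
-10*138 - O(-13) = -10*138 - 1*38 = -1380 - 38 = -1418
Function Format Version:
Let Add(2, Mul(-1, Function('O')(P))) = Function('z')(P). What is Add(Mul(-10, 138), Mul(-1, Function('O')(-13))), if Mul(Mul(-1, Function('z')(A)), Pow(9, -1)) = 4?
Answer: -1418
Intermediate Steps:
Function('z')(A) = -36 (Function('z')(A) = Mul(-9, 4) = -36)
Function('O')(P) = 38 (Function('O')(P) = Add(2, Mul(-1, -36)) = Add(2, 36) = 38)
Add(Mul(-10, 138), Mul(-1, Function('O')(-13))) = Add(Mul(-10, 138), Mul(-1, 38)) = Add(-1380, -38) = -1418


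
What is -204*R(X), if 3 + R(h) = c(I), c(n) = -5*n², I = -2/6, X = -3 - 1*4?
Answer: 2176/3 ≈ 725.33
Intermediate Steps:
X = -7 (X = -3 - 4 = -7)
I = -⅓ (I = -2*⅙ = -⅓ ≈ -0.33333)
R(h) = -32/9 (R(h) = -3 - 5*(-⅓)² = -3 - 5*⅑ = -3 - 5/9 = -32/9)
-204*R(X) = -204*(-32/9) = 2176/3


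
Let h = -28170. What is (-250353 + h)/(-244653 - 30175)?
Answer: 278523/274828 ≈ 1.0134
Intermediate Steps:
(-250353 + h)/(-244653 - 30175) = (-250353 - 28170)/(-244653 - 30175) = -278523/(-274828) = -278523*(-1/274828) = 278523/274828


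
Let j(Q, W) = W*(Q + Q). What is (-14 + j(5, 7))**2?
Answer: 3136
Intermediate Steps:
j(Q, W) = 2*Q*W (j(Q, W) = W*(2*Q) = 2*Q*W)
(-14 + j(5, 7))**2 = (-14 + 2*5*7)**2 = (-14 + 70)**2 = 56**2 = 3136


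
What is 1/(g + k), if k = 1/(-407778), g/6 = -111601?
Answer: -407778/273050595469 ≈ -1.4934e-6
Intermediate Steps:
g = -669606 (g = 6*(-111601) = -669606)
k = -1/407778 ≈ -2.4523e-6
1/(g + k) = 1/(-669606 - 1/407778) = 1/(-273050595469/407778) = -407778/273050595469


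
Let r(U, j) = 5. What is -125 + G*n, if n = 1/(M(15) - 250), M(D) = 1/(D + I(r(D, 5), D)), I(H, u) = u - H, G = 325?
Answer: -789250/6249 ≈ -126.30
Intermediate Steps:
M(D) = 1/(-5 + 2*D) (M(D) = 1/(D + (D - 1*5)) = 1/(D + (D - 5)) = 1/(D + (-5 + D)) = 1/(-5 + 2*D))
n = -25/6249 (n = 1/(1/(-5 + 2*15) - 250) = 1/(1/(-5 + 30) - 250) = 1/(1/25 - 250) = 1/(-6249/25) = -25/6249 ≈ -0.0040006)
-125 + G*n = -125 + 325*(-25/6249) = -125 - 8125/6249 = -789250/6249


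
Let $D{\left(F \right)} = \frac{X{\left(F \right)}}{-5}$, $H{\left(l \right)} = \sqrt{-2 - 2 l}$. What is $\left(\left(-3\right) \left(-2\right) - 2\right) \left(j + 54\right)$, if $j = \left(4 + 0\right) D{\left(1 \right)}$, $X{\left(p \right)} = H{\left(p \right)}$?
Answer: $216 - \frac{32 i}{5} \approx 216.0 - 6.4 i$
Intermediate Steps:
$X{\left(p \right)} = \sqrt{-2 - 2 p}$
$D{\left(F \right)} = - \frac{\sqrt{-2 - 2 F}}{5}$ ($D{\left(F \right)} = \frac{\sqrt{-2 - 2 F}}{-5} = \sqrt{-2 - 2 F} \left(- \frac{1}{5}\right) = - \frac{\sqrt{-2 - 2 F}}{5}$)
$j = - \frac{8 i}{5}$ ($j = \left(4 + 0\right) \left(- \frac{\sqrt{-2 - 2}}{5}\right) = 4 \left(- \frac{\sqrt{-2 - 2}}{5}\right) = 4 \left(- \frac{\sqrt{-4}}{5}\right) = 4 \left(- \frac{2 i}{5}\right) = - \frac{8 i}{5} \approx - 1.6 i$)
$\left(\left(-3\right) \left(-2\right) - 2\right) \left(j + 54\right) = \left(\left(-3\right) \left(-2\right) - 2\right) \left(- \frac{8 i}{5} + 54\right) = \left(6 - 2\right) \left(54 - \frac{8 i}{5}\right) = 4 \left(54 - \frac{8 i}{5}\right) = 216 - \frac{32 i}{5}$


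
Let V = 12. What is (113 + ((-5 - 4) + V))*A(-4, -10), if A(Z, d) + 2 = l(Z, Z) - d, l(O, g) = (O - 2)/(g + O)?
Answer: 1015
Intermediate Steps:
l(O, g) = (-2 + O)/(O + g)
A(Z, d) = -2 - d + (-2 + Z)/(2*Z) (A(Z, d) = -2 + ((-2 + Z)/(Z + Z) - d) = -2 + ((-2 + Z)/((2*Z)) - d) = -2 + ((1/(2*Z))*(-2 + Z) - d) = -2 + ((-2 + Z)/(2*Z) - d) = -2 + (-d + (-2 + Z)/(2*Z)) = -2 - d + (-2 + Z)/(2*Z))
(113 + ((-5 - 4) + V))*A(-4, -10) = (113 + ((-5 - 4) + 12))*(-3/2 - 1*(-10) - 1/(-4)) = (113 + (-9 + 12))*(-3/2 + 10 - 1*(-¼)) = (113 + 3)*(-3/2 + 10 + ¼) = 116*(35/4) = 1015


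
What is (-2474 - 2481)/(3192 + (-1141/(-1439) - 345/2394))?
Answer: -5689935510/3666188857 ≈ -1.5520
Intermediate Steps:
(-2474 - 2481)/(3192 + (-1141/(-1439) - 345/2394)) = -4955/(3192 + (-1141*(-1/1439) - 345*1/2394)) = -4955/(3192 + (1141/1439 - 115/798)) = -4955/(3192 + 745033/1148322) = -4955/3666188857/1148322 = -4955*1148322/3666188857 = -5689935510/3666188857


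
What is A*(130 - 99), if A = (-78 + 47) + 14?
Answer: -527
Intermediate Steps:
A = -17 (A = -31 + 14 = -17)
A*(130 - 99) = -17*(130 - 99) = -17*31 = -527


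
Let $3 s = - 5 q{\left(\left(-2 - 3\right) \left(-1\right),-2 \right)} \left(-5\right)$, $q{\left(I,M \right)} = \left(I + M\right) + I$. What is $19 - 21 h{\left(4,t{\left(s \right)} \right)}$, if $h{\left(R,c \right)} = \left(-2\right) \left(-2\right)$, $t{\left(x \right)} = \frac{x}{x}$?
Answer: $-65$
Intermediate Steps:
$q{\left(I,M \right)} = M + 2 I$
$s = \frac{200}{3}$ ($s = \frac{- 5 \left(-2 + 2 \left(-2 - 3\right) \left(-1\right)\right) \left(-5\right)}{3} = \frac{- 5 \left(-2 + 2 \left(\left(-5\right) \left(-1\right)\right)\right) \left(-5\right)}{3} = \frac{- 5 \left(-2 + 2 \cdot 5\right) \left(-5\right)}{3} = \frac{- 5 \left(-2 + 10\right) \left(-5\right)}{3} = \frac{\left(-5\right) 8 \left(-5\right)}{3} = \frac{\left(-40\right) \left(-5\right)}{3} = \frac{1}{3} \cdot 200 = \frac{200}{3} \approx 66.667$)
$t{\left(x \right)} = 1$
$h{\left(R,c \right)} = 4$
$19 - 21 h{\left(4,t{\left(s \right)} \right)} = 19 - 84 = -65$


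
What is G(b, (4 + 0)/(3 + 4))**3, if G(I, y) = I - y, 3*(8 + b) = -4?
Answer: -8998912/9261 ≈ -971.70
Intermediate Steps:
b = -28/3 (b = -8 + (1/3)*(-4) = -8 - 4/3 = -28/3 ≈ -9.3333)
G(b, (4 + 0)/(3 + 4))**3 = (-28/3 - (4 + 0)/(3 + 4))**3 = (-28/3 - 4/7)**3 = (-208/21)**3 = -8998912/9261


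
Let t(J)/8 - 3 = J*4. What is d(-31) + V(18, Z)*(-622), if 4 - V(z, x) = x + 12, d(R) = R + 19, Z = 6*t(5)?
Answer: 691652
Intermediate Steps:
t(J) = 24 + 32*J (t(J) = 24 + 8*(J*4) = 24 + 8*(4*J) = 24 + 32*J)
Z = 1104 (Z = 6*(24 + 32*5) = 6*(24 + 160) = 6*184 = 1104)
d(R) = 19 + R
V(z, x) = -8 - x (V(z, x) = 4 - (x + 12) = 4 - (12 + x) = 4 + (-12 - x) = -8 - x)
d(-31) + V(18, Z)*(-622) = (19 - 31) + (-8 - 1*1104)*(-622) = -12 + (-8 - 1104)*(-622) = -12 - 1112*(-622) = -12 + 691664 = 691652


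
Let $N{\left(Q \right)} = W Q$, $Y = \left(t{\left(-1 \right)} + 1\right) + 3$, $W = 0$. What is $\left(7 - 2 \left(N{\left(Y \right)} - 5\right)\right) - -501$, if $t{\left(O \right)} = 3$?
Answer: $518$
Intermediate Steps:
$Y = 7$ ($Y = \left(3 + 1\right) + 3 = 4 + 3 = 7$)
$N{\left(Q \right)} = 0$ ($N{\left(Q \right)} = 0 Q = 0$)
$\left(7 - 2 \left(N{\left(Y \right)} - 5\right)\right) - -501 = \left(7 - 2 \left(0 - 5\right)\right) - -501 = \left(7 - -10\right) + 501 = \left(7 + 10\right) + 501 = 17 + 501 = 518$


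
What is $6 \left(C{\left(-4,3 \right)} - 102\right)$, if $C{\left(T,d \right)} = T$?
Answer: $-636$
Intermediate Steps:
$6 \left(C{\left(-4,3 \right)} - 102\right) = 6 \left(-4 - 102\right) = 6 \left(-106\right) = -636$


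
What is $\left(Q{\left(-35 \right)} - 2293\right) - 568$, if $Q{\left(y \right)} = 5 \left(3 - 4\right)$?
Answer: $-2866$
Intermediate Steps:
$Q{\left(y \right)} = -5$ ($Q{\left(y \right)} = 5 \left(-1\right) = -5$)
$\left(Q{\left(-35 \right)} - 2293\right) - 568 = \left(-5 - 2293\right) - 568 = -2298 - 568 = -2866$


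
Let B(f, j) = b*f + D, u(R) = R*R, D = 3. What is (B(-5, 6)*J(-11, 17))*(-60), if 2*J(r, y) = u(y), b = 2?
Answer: 60690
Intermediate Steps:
u(R) = R**2
J(r, y) = y**2/2
B(f, j) = 3 + 2*f (B(f, j) = 2*f + 3 = 3 + 2*f)
(B(-5, 6)*J(-11, 17))*(-60) = ((3 + 2*(-5))*((1/2)*17**2))*(-60) = ((3 - 10)*((1/2)*289))*(-60) = -7*289/2*(-60) = -2023/2*(-60) = 60690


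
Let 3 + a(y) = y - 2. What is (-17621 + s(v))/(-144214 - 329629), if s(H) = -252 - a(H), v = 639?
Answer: 18507/473843 ≈ 0.039057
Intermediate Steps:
a(y) = -5 + y (a(y) = -3 + (y - 2) = -3 + (-2 + y) = -5 + y)
s(H) = -247 - H (s(H) = -252 - (-5 + H) = -252 + (5 - H) = -247 - H)
(-17621 + s(v))/(-144214 - 329629) = (-17621 + (-247 - 1*639))/(-144214 - 329629) = (-17621 + (-247 - 639))/(-473843) = (-17621 - 886)*(-1/473843) = -18507*(-1/473843) = 18507/473843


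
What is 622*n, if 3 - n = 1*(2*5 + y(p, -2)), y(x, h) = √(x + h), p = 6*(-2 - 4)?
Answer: -4354 - 622*I*√38 ≈ -4354.0 - 3834.3*I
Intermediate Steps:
p = -36 (p = 6*(-6) = -36)
y(x, h) = √(h + x)
n = -7 - I*√38 (n = 3 - (2*5 + √(-2 - 36)) = 3 - (10 + √(-38)) = 3 - (10 + I*√38) = 3 + (-10 - I*√38) = -7 - I*√38 ≈ -7.0 - 6.1644*I)
622*n = 622*(-7 - I*√38) = -4354 - 622*I*√38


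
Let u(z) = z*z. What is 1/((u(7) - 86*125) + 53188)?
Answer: 1/42487 ≈ 2.3537e-5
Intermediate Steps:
u(z) = z²
1/((u(7) - 86*125) + 53188) = 1/((7² - 86*125) + 53188) = 1/((49 - 10750) + 53188) = 1/(-10701 + 53188) = 1/42487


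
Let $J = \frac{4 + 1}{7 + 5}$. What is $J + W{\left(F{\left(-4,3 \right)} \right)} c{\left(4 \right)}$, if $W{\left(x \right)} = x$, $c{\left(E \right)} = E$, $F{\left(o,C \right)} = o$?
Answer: $- \frac{187}{12} \approx -15.583$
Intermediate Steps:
$J = \frac{5}{12} \approx 0.41667$
$J + W{\left(F{\left(-4,3 \right)} \right)} c{\left(4 \right)} = \frac{5}{12} - 16 = - \frac{187}{12}$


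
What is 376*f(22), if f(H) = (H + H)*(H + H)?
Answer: 727936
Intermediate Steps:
f(H) = 4*H² (f(H) = (2*H)*(2*H) = 4*H²)
376*f(22) = 376*(4*22²) = 376*(4*484) = 376*1936 = 727936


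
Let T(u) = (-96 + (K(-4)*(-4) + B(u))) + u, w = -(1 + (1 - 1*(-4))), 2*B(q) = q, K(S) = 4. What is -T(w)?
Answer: 121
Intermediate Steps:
B(q) = q/2
w = -6 (w = -(1 + (1 + 4)) = -(1 + 5) = -1*6 = -6)
T(u) = -112 + 3*u/2 (T(u) = (-96 + (4*(-4) + u/2)) + u = (-96 + (-16 + u/2)) + u = (-112 + u/2) + u = -112 + 3*u/2)
-T(w) = -(-112 + (3/2)*(-6)) = -(-112 - 9) = -1*(-121) = 121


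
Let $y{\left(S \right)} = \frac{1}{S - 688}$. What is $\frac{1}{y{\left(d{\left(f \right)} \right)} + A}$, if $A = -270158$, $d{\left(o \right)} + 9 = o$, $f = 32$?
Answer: $- \frac{665}{179655071} \approx -3.7015 \cdot 10^{-6}$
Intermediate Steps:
$d{\left(o \right)} = -9 + o$
$y{\left(S \right)} = \frac{1}{-688 + S}$
$\frac{1}{y{\left(d{\left(f \right)} \right)} + A} = \frac{1}{\frac{1}{-688 + \left(-9 + 32\right)} - 270158} = \frac{1}{\frac{1}{-688 + 23} - 270158} = \frac{1}{\frac{1}{-665} - 270158} = \frac{1}{- \frac{1}{665} - 270158} = \frac{1}{- \frac{179655071}{665}} = - \frac{665}{179655071}$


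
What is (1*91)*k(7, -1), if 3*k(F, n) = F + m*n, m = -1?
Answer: 728/3 ≈ 242.67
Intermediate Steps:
k(F, n) = -n/3 + F/3 (k(F, n) = (F - n)/3 = -n/3 + F/3)
(1*91)*k(7, -1) = (1*91)*(-1/3*(-1) + (1/3)*7) = 91*(1/3 + 7/3) = 91*(8/3) = 728/3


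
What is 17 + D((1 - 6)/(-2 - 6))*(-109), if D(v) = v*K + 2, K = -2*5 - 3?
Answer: 5477/8 ≈ 684.63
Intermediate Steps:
K = -13 (K = -10 - 3 = -13)
D(v) = 2 - 13*v (D(v) = v*(-13) + 2 = -13*v + 2 = 2 - 13*v)
17 + D((1 - 6)/(-2 - 6))*(-109) = 17 + (2 - 13*(1 - 6)/(-2 - 6))*(-109) = 17 + (2 - (-65)/(-8))*(-109) = 17 + (2 - (-65)*(-1)/8)*(-109) = 17 + (2 - 13*5/8)*(-109) = 17 + (2 - 65/8)*(-109) = 17 - 49/8*(-109) = 17 + 5341/8 = 5477/8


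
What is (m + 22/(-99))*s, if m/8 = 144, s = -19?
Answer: -196954/9 ≈ -21884.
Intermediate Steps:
m = 1152 (m = 8*144 = 1152)
(m + 22/(-99))*s = (1152 + 22/(-99))*(-19) = (1152 + 22*(-1/99))*(-19) = (1152 - 2/9)*(-19) = (10366/9)*(-19) = -196954/9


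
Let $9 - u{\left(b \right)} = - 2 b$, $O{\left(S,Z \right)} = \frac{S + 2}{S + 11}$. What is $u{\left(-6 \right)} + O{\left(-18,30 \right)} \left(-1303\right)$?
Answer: $- \frac{20869}{7} \approx -2981.3$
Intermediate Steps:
$O{\left(S,Z \right)} = \frac{2 + S}{11 + S}$
$u{\left(b \right)} = 9 + 2 b$ ($u{\left(b \right)} = 9 - - 2 b = 9 + 2 b$)
$u{\left(-6 \right)} + O{\left(-18,30 \right)} \left(-1303\right) = \left(9 + 2 \left(-6\right)\right) + \frac{2 - 18}{11 - 18} \left(-1303\right) = \left(9 - 12\right) + \frac{1}{-7} \left(-16\right) \left(-1303\right) = -3 + \left(- \frac{1}{7}\right) \left(-16\right) \left(-1303\right) = -3 + \frac{16}{7} \left(-1303\right) = -3 - \frac{20848}{7} = - \frac{20869}{7}$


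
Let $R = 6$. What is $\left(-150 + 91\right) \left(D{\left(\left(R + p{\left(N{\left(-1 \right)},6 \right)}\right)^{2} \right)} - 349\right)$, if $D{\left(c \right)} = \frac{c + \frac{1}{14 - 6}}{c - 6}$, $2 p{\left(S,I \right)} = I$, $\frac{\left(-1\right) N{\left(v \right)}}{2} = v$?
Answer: $\frac{12316309}{600} \approx 20527.0$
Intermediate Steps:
$N{\left(v \right)} = - 2 v$
$p{\left(S,I \right)} = \frac{I}{2}$
$D{\left(c \right)} = \frac{\frac{1}{8} + c}{-6 + c}$ ($D{\left(c \right)} = \frac{c + \frac{1}{8}}{-6 + c} = \frac{\frac{1}{8} + c}{-6 + c}$)
$\left(-150 + 91\right) \left(D{\left(\left(R + p{\left(N{\left(-1 \right)},6 \right)}\right)^{2} \right)} - 349\right) = \left(-150 + 91\right) \left(\frac{\frac{1}{8} + \left(6 + \frac{1}{2} \cdot 6\right)^{2}}{-6 + \left(6 + \frac{1}{2} \cdot 6\right)^{2}} - 349\right) = - 59 \left(\frac{\frac{1}{8} + \left(6 + 3\right)^{2}}{-6 + \left(6 + 3\right)^{2}} - 349\right) = - 59 \left(\frac{\frac{1}{8} + 9^{2}}{-6 + 9^{2}} - 349\right) = - 59 \left(\frac{\frac{1}{8} + 81}{-6 + 81} - 349\right) = - 59 \left(\frac{1}{75} \cdot \frac{649}{8} - 349\right) = - 59 \left(\frac{649}{600} - 349\right) = \left(-59\right) \left(- \frac{208751}{600}\right) = \frac{12316309}{600}$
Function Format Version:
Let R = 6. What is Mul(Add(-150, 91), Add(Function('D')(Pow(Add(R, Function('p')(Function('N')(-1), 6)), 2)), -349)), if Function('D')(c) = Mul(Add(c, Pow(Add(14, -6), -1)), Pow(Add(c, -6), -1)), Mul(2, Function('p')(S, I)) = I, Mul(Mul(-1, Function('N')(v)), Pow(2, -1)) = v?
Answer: Rational(12316309, 600) ≈ 20527.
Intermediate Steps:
Function('N')(v) = Mul(-2, v)
Function('p')(S, I) = Mul(Rational(1, 2), I)
Function('D')(c) = Mul(Pow(Add(-6, c), -1), Add(Rational(1, 8), c)) (Function('D')(c) = Mul(Add(c, Pow(8, -1)), Pow(Add(-6, c), -1)) = Mul(Add(c, Rational(1, 8)), Pow(Add(-6, c), -1)) = Mul(Add(Rational(1, 8), c), Pow(Add(-6, c), -1)) = Mul(Pow(Add(-6, c), -1), Add(Rational(1, 8), c)))
Mul(Add(-150, 91), Add(Function('D')(Pow(Add(R, Function('p')(Function('N')(-1), 6)), 2)), -349)) = Mul(Add(-150, 91), Add(Mul(Pow(Add(-6, Pow(Add(6, Mul(Rational(1, 2), 6)), 2)), -1), Add(Rational(1, 8), Pow(Add(6, Mul(Rational(1, 2), 6)), 2))), -349)) = Mul(-59, Add(Mul(Pow(Add(-6, Pow(Add(6, 3), 2)), -1), Add(Rational(1, 8), Pow(Add(6, 3), 2))), -349)) = Mul(-59, Add(Mul(Pow(Add(-6, Pow(9, 2)), -1), Add(Rational(1, 8), Pow(9, 2))), -349)) = Mul(-59, Add(Mul(Pow(Add(-6, 81), -1), Add(Rational(1, 8), 81)), -349)) = Mul(-59, Add(Mul(Pow(75, -1), Rational(649, 8)), -349)) = Mul(-59, Add(Mul(Rational(1, 75), Rational(649, 8)), -349)) = Mul(-59, Add(Rational(649, 600), -349)) = Mul(-59, Rational(-208751, 600)) = Rational(12316309, 600)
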